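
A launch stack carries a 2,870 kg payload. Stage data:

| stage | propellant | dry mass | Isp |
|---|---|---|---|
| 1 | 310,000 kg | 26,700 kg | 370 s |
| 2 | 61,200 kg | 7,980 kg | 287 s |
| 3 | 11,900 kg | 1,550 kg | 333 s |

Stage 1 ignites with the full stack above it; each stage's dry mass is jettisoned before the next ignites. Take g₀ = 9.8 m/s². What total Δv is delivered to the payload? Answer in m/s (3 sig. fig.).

Ignition mass of stage 1 = 310,000+26,700 + 61,200+7,980 + 11,900+1,550 + 2,870 = 422,200 kg.
Stage 1: m₀ = 422,200 kg, m_f = 422,200 − 310,000 = 112,200 kg; Δv = 370×9.8×ln(3.763) = 3626.0×1.3252 ≈ 4805 m/s.
Stage 2: m₀ = 85,500 kg, m_f = 85,500 − 61,200 = 24,300 kg; Δv = 287×9.8×ln(3.519) = 2812.6×1.2580 ≈ 3538 m/s.
Stage 3: m₀ = 16,320 kg, m_f = 16,320 − 11,900 = 4,420 kg; Δv = 333×9.8×ln(3.692) = 3263.4×1.3063 ≈ 4263 m/s.
Total Δv = 4805 + 3538 + 4263 = 12606 m/s.

Δv ≈ 12600 m/s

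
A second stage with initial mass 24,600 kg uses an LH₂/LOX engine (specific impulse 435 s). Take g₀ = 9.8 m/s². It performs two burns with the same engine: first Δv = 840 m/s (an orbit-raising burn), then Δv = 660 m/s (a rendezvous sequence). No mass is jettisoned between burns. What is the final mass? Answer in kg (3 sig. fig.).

final mass ≈ 17300 kg

v_e = Isp · g₀ = 435 × 9.8 = 4263.0 m/s.
After the first burn: m = 24600 × exp(−840/4263.0) = 24600 × 0.82115 = 20,200.3 kg.
After the second burn: m = 20,200.3 × exp(−660/4263.0) = 20,200.3 × 0.85657 = 17,303 kg.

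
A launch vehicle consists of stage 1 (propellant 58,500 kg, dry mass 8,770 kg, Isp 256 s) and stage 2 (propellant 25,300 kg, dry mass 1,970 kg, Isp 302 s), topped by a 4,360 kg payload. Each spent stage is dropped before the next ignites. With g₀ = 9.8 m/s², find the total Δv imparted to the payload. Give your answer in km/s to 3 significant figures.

Ignition mass of stage 1 = 58,500+8,770 + 25,300+1,970 + 4,360 = 98,900 kg.
Stage 1: m₀ = 98,900 kg, m_f = 98,900 − 58,500 = 40,400 kg; Δv = 256×9.8×ln(2.448) = 2508.8×0.8953 ≈ 2246 m/s.
Stage 2: m₀ = 31,630 kg, m_f = 31,630 − 25,300 = 6,330 kg; Δv = 302×9.8×ln(4.997) = 2959.6×1.6088 ≈ 4761 m/s.
Total Δv = 2246 + 4761 = 7007 m/s.

Δv ≈ 7.01 km/s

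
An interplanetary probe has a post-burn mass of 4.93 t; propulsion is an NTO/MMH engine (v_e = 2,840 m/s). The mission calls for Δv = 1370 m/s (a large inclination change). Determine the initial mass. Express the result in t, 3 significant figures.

initial mass ≈ 7.99 t

m₀/m_f = exp(Δv / v_e) = exp(1370 / 2840.0) = exp(0.4824) = 1.6199.
m₀ = m_f × 1.6199 = 4.93 × 1.6199 = 7.98611 t.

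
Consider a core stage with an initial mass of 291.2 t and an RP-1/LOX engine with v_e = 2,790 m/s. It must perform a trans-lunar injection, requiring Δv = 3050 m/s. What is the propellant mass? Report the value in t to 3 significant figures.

Using Δv = v_e ln(m₀/m_f): m₀/m_f = exp(Δv / v_e) = exp(3050 / 2790.0) = exp(1.0932) = 2.9838.
m_f = 291.2 / 2.9838 = 97.5937 t, so propellant = m₀ − m_f = 291.2 − 97.5937 = 193.6063 t.

propellant mass ≈ 194 t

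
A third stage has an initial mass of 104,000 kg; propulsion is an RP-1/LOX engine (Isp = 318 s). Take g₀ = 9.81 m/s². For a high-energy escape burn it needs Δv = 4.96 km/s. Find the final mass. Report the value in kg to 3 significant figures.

v_e = Isp · g₀ = 318 × 9.81 = 3119.6 m/s.
m₀/m_f = exp(Δv / v_e) = exp(4960 / 3119.6) = exp(1.5900) = 4.9035.
m_f = m₀ / 4.9035 = 104,000 / 4.9035 = 21,209.3 kg.

final mass ≈ 21200 kg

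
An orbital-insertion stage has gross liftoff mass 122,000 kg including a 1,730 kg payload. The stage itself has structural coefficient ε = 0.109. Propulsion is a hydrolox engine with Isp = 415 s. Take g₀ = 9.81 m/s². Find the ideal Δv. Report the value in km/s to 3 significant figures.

Δv ≈ 8.58 km/s

Stage wet mass = m₀ − payload = 122,000 − 1,730 = 120,270 kg.
Stage dry mass = ε × stage wet mass = 0.109 × 120,270 = 13,109.4 kg.
Burnout mass m_f = stage dry + payload = 13,109.4 + 1,730 = 14,839.4 kg.
v_e = Isp · g₀ = 415 × 9.81 = 4071.2 m/s.
Rocket equation: Δv = v_e · ln(122,000/14,839.4) = 4071.2 × ln(8.221) = 4071.2 × 2.1067 ≈ 8577 m/s.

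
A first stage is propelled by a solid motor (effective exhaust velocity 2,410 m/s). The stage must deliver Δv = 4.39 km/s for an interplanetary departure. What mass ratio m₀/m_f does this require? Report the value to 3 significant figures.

mass ratio ≈ 6.18

Rocket equation: m₀/m_f = exp(Δv / v_e) = exp(4390 / 2410.0) = exp(1.8216) = 6.1816.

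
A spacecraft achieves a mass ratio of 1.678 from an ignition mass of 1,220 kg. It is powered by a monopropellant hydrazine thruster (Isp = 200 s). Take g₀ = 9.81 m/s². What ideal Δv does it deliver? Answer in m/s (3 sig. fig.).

Δv ≈ 1020 m/s

v_e = Isp · g₀ = 200 × 9.81 = 1962.0 m/s.
Δv = v_e · ln(1.678) = 1962.0 × 0.5176 ≈ 1015.5 m/s.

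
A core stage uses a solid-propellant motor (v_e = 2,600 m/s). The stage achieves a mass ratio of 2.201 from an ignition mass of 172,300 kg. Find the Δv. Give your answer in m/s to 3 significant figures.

Δv ≈ 2050 m/s

From the ideal rocket equation, Δv = v_e · ln(2.201) = 2600.0 × 0.7889 ≈ 2051.2 m/s.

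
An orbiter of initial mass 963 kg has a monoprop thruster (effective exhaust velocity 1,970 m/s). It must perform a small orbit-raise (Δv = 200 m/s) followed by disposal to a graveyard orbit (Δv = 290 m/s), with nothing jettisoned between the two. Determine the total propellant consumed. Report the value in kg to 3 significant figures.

total propellant consumed ≈ 212 kg

After the first burn: m = 963 × exp(−200/1970.0) = 963 × 0.90346 = 870.032 kg.
After the second burn: m = 870.032 × exp(−290/1970.0) = 870.032 × 0.86311 = 750.933 kg.
Total propellant = m₀ − m_final = 963 − 750.933 = 212.067 kg.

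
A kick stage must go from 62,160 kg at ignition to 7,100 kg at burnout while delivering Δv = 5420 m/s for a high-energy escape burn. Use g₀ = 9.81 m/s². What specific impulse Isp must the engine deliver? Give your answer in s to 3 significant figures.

ln(m₀/m_f) = ln(62160/7100) = ln(8.755) = 2.1696.
By the Tsiolkovsky rocket equation, v_e = Δv / ln(m₀/m_f) = 5420 / 2.1696 = 2498.1 m/s.
Isp = v_e / g₀ = 2498.1 / 9.81 = 254.7 s.

Isp ≈ 255 s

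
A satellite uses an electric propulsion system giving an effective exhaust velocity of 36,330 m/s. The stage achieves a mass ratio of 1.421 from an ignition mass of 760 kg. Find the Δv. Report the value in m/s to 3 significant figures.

Δv ≈ 12800 m/s

Using Δv = v_e ln(m₀/m_f): Δv = v_e · ln(1.421) = 36330.0 × 0.3514 ≈ 12764.9 m/s.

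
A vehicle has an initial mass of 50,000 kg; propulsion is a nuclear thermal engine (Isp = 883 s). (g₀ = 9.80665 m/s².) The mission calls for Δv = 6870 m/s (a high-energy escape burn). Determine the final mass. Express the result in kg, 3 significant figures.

final mass ≈ 22600 kg

v_e = Isp · g₀ = 883 × 9.80665 = 8659.3 m/s.
Rocket equation: m₀/m_f = exp(Δv / v_e) = exp(6870 / 8659.3) = exp(0.7934) = 2.2108.
m_f = m₀ / 2.2108 = 50,000 / 2.2108 = 22,616.2 kg.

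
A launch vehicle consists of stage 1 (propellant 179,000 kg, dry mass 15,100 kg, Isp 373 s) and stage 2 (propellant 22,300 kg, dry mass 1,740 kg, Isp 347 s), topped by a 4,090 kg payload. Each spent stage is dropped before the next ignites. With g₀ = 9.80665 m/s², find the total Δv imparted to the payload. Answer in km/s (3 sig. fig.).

Δv ≈ 11.3 km/s

Ignition mass of stage 1 = 179,000+15,100 + 22,300+1,740 + 4,090 = 222,230 kg.
Stage 1: m₀ = 222,230 kg, m_f = 222,230 − 179,000 = 43,230 kg; Δv = 373×9.80665×ln(5.141) = 3657.9×1.6372 ≈ 5989 m/s.
Stage 2: m₀ = 28,130 kg, m_f = 28,130 − 22,300 = 5,830 kg; Δv = 347×9.80665×ln(4.825) = 3402.9×1.5738 ≈ 5356 m/s.
Total Δv = 5989 + 5356 = 11345 m/s.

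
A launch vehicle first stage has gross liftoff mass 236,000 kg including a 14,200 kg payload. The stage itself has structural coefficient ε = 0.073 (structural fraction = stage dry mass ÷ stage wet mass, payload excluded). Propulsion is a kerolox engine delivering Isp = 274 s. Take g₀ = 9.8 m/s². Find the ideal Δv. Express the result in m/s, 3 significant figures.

Stage wet mass = m₀ − payload = 236,000 − 14,200 = 221,800 kg.
Stage dry mass = ε × stage wet mass = 0.073 × 221,800 = 16,191.4 kg.
Burnout mass m_f = stage dry + payload = 16,191.4 + 14,200 = 30,391.4 kg.
v_e = Isp · g₀ = 274 × 9.8 = 2685.2 m/s.
From the ideal rocket equation, Δv = v_e · ln(236,000/30,391.4) = 2685.2 × ln(7.765) = 2685.2 × 2.0497 ≈ 5504 m/s.

Δv ≈ 5500 m/s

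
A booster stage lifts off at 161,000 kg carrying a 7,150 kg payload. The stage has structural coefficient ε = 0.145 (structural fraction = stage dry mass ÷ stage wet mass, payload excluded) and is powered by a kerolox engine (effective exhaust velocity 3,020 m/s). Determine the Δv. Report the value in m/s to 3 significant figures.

Δv ≈ 5130 m/s

Stage wet mass = m₀ − payload = 161,000 − 7,150 = 153,850 kg.
Stage dry mass = ε × stage wet mass = 0.145 × 153,850 = 22,308.3 kg.
Burnout mass m_f = stage dry + payload = 22,308.3 + 7,150 = 29,458.3 kg.
Δv = v_e · ln(161,000/29,458.3) = 3020.0 × ln(5.465) = 3020.0 × 1.6984 ≈ 5129 m/s.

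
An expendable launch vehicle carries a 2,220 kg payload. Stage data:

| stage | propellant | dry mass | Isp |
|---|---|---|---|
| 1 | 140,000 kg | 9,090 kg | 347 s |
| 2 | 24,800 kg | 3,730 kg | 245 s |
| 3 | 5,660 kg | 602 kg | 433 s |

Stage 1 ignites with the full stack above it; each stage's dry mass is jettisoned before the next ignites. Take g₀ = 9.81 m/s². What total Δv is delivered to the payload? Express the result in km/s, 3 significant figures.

Δv ≈ 12.1 km/s

Ignition mass of stage 1 = 140,000+9,090 + 24,800+3,730 + 5,660+602 + 2,220 = 186,102 kg.
Stage 1: m₀ = 186,102 kg, m_f = 186,102 − 140,000 = 46,102 kg; Δv = 347×9.81×ln(4.037) = 3404.1×1.3954 ≈ 4750 m/s.
Stage 2: m₀ = 37,012 kg, m_f = 37,012 − 24,800 = 12,212 kg; Δv = 245×9.81×ln(3.031) = 2403.5×1.1088 ≈ 2665 m/s.
Stage 3: m₀ = 8,482 kg, m_f = 8,482 − 5,660 = 2,822 kg; Δv = 433×9.81×ln(3.006) = 4247.7×1.1005 ≈ 4675 m/s.
Total Δv = 4750 + 2665 + 4675 = 12090 m/s.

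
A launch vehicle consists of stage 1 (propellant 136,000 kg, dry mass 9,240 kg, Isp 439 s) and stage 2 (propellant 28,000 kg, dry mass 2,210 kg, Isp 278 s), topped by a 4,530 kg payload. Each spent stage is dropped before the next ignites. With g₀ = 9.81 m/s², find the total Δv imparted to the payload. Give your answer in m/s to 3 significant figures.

Ignition mass of stage 1 = 136,000+9,240 + 28,000+2,210 + 4,530 = 179,980 kg.
Stage 1: m₀ = 179,980 kg, m_f = 179,980 − 136,000 = 43,980 kg; Δv = 439×9.81×ln(4.092) = 4306.6×1.4091 ≈ 6068 m/s.
Stage 2: m₀ = 34,740 kg, m_f = 34,740 − 28,000 = 6,740 kg; Δv = 278×9.81×ln(5.154) = 2727.2×1.6398 ≈ 4472 m/s.
Total Δv = 6068 + 4472 = 10540 m/s.

Δv ≈ 10500 m/s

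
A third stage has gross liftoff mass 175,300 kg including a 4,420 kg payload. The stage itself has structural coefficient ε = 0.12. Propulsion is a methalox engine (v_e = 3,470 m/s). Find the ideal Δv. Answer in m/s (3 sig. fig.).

Stage wet mass = m₀ − payload = 175,300 − 4,420 = 170,880 kg.
Stage dry mass = ε × stage wet mass = 0.12 × 170,880 = 20,505.6 kg.
Burnout mass m_f = stage dry + payload = 20,505.6 + 4,420 = 24,925.6 kg.
From the ideal rocket equation, Δv = v_e · ln(175,300/24,925.6) = 3470.0 × ln(7.033) = 3470.0 × 1.9506 ≈ 6769 m/s.

Δv ≈ 6770 m/s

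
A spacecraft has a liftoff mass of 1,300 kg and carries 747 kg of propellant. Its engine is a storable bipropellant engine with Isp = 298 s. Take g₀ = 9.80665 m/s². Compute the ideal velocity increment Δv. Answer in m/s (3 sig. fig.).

v_e = Isp · g₀ = 298 × 9.80665 = 2922.4 m/s.
m_f = m₀ − m_prop = 1,300 − 747 = 553 kg.
Δv = v_e · ln(m₀/m_f) = 2922.4 × ln(2.351) = 2922.4 × 0.8548 ≈ 2497.9 m/s.

Δv ≈ 2500 m/s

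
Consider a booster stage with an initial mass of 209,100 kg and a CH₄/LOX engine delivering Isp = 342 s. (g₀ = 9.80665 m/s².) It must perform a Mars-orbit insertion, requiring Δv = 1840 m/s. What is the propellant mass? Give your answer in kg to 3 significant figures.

propellant mass ≈ 88300 kg

v_e = Isp · g₀ = 342 × 9.80665 = 3353.9 m/s.
m₀/m_f = exp(Δv / v_e) = exp(1840 / 3353.9) = exp(0.5486) = 1.7309.
m_f = 209,100 / 1.7309 = 120,804 kg, so propellant = m₀ − m_f = 209,100 − 120,804 = 88,296 kg.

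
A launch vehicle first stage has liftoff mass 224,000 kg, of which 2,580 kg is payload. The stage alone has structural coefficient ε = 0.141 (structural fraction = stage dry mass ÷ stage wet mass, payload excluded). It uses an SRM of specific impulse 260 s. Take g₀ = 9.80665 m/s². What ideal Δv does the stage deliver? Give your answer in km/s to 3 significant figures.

Δv ≈ 4.82 km/s

Stage wet mass = m₀ − payload = 224,000 − 2,580 = 221,420 kg.
Stage dry mass = ε × stage wet mass = 0.141 × 221,420 = 31,220.2 kg.
Burnout mass m_f = stage dry + payload = 31,220.2 + 2,580 = 33,800.2 kg.
v_e = Isp · g₀ = 260 × 9.80665 = 2549.7 m/s.
Δv = v_e · ln(224,000/33,800.2) = 2549.7 × ln(6.627) = 2549.7 × 1.8912 ≈ 4822 m/s.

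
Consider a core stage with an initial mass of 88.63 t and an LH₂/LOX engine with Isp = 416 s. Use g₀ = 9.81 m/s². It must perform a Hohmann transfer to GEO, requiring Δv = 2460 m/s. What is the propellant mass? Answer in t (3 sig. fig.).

v_e = Isp · g₀ = 416 × 9.81 = 4081.0 m/s.
m₀/m_f = exp(Δv / v_e) = exp(2460 / 4081.0) = exp(0.6028) = 1.8272.
m_f = 88.63 / 1.8272 = 48.5059 t, so propellant = m₀ − m_f = 88.63 − 48.5059 = 40.1241 t.

propellant mass ≈ 40.1 t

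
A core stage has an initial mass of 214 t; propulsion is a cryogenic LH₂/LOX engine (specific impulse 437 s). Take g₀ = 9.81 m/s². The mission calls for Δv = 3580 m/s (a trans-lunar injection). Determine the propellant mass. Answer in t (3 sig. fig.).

propellant mass ≈ 121 t

v_e = Isp · g₀ = 437 × 9.81 = 4287.0 m/s.
From the ideal rocket equation, m₀/m_f = exp(Δv / v_e) = exp(3580 / 4287.0) = exp(0.8351) = 2.3050.
m_f = 214 / 2.3050 = 92.8416 t, so propellant = m₀ − m_f = 214 − 92.8416 = 121.1584 t.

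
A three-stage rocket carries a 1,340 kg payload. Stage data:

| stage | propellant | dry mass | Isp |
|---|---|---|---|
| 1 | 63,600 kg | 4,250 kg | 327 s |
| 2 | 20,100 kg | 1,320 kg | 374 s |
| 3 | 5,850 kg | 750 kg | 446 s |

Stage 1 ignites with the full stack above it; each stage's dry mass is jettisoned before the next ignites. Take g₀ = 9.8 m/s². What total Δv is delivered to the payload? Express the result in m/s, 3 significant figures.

Ignition mass of stage 1 = 63,600+4,250 + 20,100+1,320 + 5,850+750 + 1,340 = 97,210 kg.
Stage 1: m₀ = 97,210 kg, m_f = 97,210 − 63,600 = 33,610 kg; Δv = 327×9.8×ln(2.892) = 3204.6×1.0620 ≈ 3403 m/s.
Stage 2: m₀ = 29,360 kg, m_f = 29,360 − 20,100 = 9,260 kg; Δv = 374×9.8×ln(3.171) = 3665.2×1.1539 ≈ 4229 m/s.
Stage 3: m₀ = 7,940 kg, m_f = 7,940 − 5,850 = 2,090 kg; Δv = 446×9.8×ln(3.799) = 4370.8×1.3347 ≈ 5834 m/s.
Total Δv = 3403 + 4229 + 5834 = 13466 m/s.

Δv ≈ 13500 m/s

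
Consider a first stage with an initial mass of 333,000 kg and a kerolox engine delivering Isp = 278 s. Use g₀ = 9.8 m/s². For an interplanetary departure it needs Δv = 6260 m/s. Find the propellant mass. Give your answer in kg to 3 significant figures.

propellant mass ≈ 300000 kg

v_e = Isp · g₀ = 278 × 9.8 = 2724.4 m/s.
m₀/m_f = exp(Δv / v_e) = exp(6260 / 2724.4) = exp(2.2978) = 9.9518.
m_f = 333,000 / 9.9518 = 33,461.3 kg, so propellant = m₀ − m_f = 333,000 − 33,461.3 = 299,538.7 kg.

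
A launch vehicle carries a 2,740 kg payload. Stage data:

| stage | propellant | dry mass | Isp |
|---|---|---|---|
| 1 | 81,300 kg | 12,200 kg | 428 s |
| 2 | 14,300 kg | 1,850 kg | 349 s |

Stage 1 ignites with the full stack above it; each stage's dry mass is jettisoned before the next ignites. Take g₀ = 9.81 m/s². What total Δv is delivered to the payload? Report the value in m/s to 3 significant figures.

Ignition mass of stage 1 = 81,300+12,200 + 14,300+1,850 + 2,740 = 112,390 kg.
Stage 1: m₀ = 112,390 kg, m_f = 112,390 − 81,300 = 31,090 kg; Δv = 428×9.81×ln(3.615) = 4198.7×1.2851 ≈ 5396 m/s.
Stage 2: m₀ = 18,890 kg, m_f = 18,890 − 14,300 = 4,590 kg; Δv = 349×9.81×ln(4.115) = 3423.7×1.4148 ≈ 4844 m/s.
Total Δv = 5396 + 4844 = 10240 m/s.

Δv ≈ 10200 m/s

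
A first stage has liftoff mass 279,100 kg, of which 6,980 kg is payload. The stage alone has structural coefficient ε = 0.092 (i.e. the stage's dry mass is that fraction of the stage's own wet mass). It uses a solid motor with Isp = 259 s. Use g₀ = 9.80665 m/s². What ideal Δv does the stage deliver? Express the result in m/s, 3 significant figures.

Δv ≈ 5500 m/s

Stage wet mass = m₀ − payload = 279,100 − 6,980 = 272,120 kg.
Stage dry mass = ε × stage wet mass = 0.092 × 272,120 = 25,035 kg.
Burnout mass m_f = stage dry + payload = 25,035 + 6,980 = 32,015 kg.
v_e = Isp · g₀ = 259 × 9.80665 = 2539.9 m/s.
Using Δv = v_e ln(m₀/m_f): Δv = v_e · ln(279,100/32,015) = 2539.9 × ln(8.718) = 2539.9 × 2.1654 ≈ 5500 m/s.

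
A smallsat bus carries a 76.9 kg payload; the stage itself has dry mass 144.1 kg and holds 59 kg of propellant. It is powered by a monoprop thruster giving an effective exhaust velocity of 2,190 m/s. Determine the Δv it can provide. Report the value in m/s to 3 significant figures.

m₀ = payload + dry + propellant = 76.9 + 144.1 + 59 = 280 kg.
m_f = payload + dry = 76.9 + 144.1 = 221 kg.
Using Δv = v_e ln(m₀/m_f): Δv = v_e · ln(m₀/m_f) = 2190.0 × ln(1.267) = 2190.0 × 0.2366 ≈ 518.2 m/s.

Δv ≈ 518 m/s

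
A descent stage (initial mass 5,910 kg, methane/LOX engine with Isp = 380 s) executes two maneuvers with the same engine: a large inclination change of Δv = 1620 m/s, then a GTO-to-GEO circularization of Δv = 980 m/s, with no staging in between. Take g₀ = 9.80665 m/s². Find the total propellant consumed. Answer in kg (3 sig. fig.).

total propellant consumed ≈ 2970 kg

v_e = Isp · g₀ = 380 × 9.80665 = 3726.5 m/s.
After the first burn: m = 5910 × exp(−1620/3726.5) = 5910 × 0.64745 = 3,826.43 kg.
After the second burn: m = 3,826.43 × exp(−980/3726.5) = 3,826.43 × 0.76876 = 2,941.61 kg.
Total propellant = m₀ − m_final = 5910 − 2,941.61 = 2,968.39 kg.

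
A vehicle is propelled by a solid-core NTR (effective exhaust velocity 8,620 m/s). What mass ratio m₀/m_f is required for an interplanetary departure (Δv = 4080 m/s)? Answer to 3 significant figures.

mass ratio ≈ 1.61

m₀/m_f = exp(Δv / v_e) = exp(4080 / 8620.0) = exp(0.4733) = 1.6053.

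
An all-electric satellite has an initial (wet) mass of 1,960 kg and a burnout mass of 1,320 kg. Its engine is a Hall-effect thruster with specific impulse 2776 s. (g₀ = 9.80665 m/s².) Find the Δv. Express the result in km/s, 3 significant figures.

Δv ≈ 10.8 km/s

v_e = Isp · g₀ = 2776 × 9.80665 = 27223.3 m/s.
Δv = v_e · ln(m₀/m_f) = 27223.3 × ln(1.485) = 27223.3 × 0.3953 ≈ 10761.7 m/s.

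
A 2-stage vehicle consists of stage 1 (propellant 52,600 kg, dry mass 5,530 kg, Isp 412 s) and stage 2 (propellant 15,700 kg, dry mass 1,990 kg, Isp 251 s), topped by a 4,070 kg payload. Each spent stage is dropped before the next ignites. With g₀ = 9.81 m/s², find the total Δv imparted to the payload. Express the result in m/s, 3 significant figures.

Ignition mass of stage 1 = 52,600+5,530 + 15,700+1,990 + 4,070 = 79,890 kg.
Stage 1: m₀ = 79,890 kg, m_f = 79,890 − 52,600 = 27,290 kg; Δv = 412×9.81×ln(2.927) = 4041.7×1.0741 ≈ 4341 m/s.
Stage 2: m₀ = 21,760 kg, m_f = 21,760 − 15,700 = 6,060 kg; Δv = 251×9.81×ln(3.591) = 2462.3×1.2784 ≈ 3148 m/s.
Total Δv = 4341 + 3148 = 7489 m/s.

Δv ≈ 7490 m/s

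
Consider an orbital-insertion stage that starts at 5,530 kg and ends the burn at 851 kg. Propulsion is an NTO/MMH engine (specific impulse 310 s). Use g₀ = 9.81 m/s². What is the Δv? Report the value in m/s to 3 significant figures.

v_e = Isp · g₀ = 310 × 9.81 = 3041.1 m/s.
Using Δv = v_e ln(m₀/m_f): Δv = v_e · ln(m₀/m_f) = 3041.1 × ln(6.498) = 3041.1 × 1.8715 ≈ 5691.5 m/s.

Δv ≈ 5690 m/s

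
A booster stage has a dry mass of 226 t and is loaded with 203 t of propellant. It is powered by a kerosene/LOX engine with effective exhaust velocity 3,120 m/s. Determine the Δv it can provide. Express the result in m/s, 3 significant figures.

Δv ≈ 2000 m/s

m₀ = m_dry + m_prop = 226 + 203 = 429 t.
Rocket equation: Δv = v_e · ln(m₀/m_f) = 3120.0 × ln(1.898) = 3120.0 × 0.6409 ≈ 1999.7 m/s.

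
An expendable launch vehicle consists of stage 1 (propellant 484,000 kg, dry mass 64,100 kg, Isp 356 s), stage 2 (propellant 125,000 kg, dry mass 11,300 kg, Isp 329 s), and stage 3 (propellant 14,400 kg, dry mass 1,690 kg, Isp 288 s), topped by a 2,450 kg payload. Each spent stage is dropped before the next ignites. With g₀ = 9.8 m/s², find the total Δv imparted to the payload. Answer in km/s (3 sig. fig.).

Δv ≈ 13.6 km/s

Ignition mass of stage 1 = 484,000+64,100 + 125,000+11,300 + 14,400+1,690 + 2,450 = 702,940 kg.
Stage 1: m₀ = 702,940 kg, m_f = 702,940 − 484,000 = 218,940 kg; Δv = 356×9.8×ln(3.211) = 3488.8×1.1665 ≈ 4070 m/s.
Stage 2: m₀ = 154,840 kg, m_f = 154,840 − 125,000 = 29,840 kg; Δv = 329×9.8×ln(5.189) = 3224.2×1.6465 ≈ 5309 m/s.
Stage 3: m₀ = 18,540 kg, m_f = 18,540 − 14,400 = 4,140 kg; Δv = 288×9.8×ln(4.478) = 2822.4×1.4992 ≈ 4231 m/s.
Total Δv = 4070 + 5309 + 4231 = 13610 m/s.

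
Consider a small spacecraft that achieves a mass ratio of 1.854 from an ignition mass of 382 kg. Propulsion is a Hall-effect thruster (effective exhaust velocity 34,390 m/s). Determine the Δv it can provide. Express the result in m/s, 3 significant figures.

Rocket equation: Δv = v_e · ln(1.854) = 34390.0 × 0.6173 ≈ 21230.5 m/s.

Δv ≈ 21200 m/s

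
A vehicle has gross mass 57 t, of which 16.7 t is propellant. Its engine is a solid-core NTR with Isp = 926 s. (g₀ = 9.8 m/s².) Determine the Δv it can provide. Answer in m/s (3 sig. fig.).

Δv ≈ 3150 m/s

v_e = Isp · g₀ = 926 × 9.8 = 9074.8 m/s.
m_f = m₀ − m_prop = 57 − 16.7 = 40.3 t.
Using Δv = v_e ln(m₀/m_f): Δv = v_e · ln(m₀/m_f) = 9074.8 × ln(1.414) = 9074.8 × 0.3467 ≈ 3146.2 m/s.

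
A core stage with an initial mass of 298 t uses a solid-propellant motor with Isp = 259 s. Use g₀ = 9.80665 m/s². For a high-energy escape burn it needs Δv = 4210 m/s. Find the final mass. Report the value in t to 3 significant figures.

final mass ≈ 56.8 t

v_e = Isp · g₀ = 259 × 9.80665 = 2539.9 m/s.
m₀/m_f = exp(Δv / v_e) = exp(4210 / 2539.9) = exp(1.6575) = 5.2463.
m_f = m₀ / 5.2463 = 298 / 5.2463 = 56.8019 t.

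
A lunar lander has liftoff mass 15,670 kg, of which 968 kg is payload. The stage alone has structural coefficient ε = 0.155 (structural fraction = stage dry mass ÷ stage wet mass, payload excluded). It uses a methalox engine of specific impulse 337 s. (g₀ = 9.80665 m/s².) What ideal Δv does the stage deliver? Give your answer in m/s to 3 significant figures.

Stage wet mass = m₀ − payload = 15,670 − 968 = 14,702 kg.
Stage dry mass = ε × stage wet mass = 0.155 × 14,702 = 2,278.81 kg.
Burnout mass m_f = stage dry + payload = 2,278.81 + 968 = 3,246.81 kg.
v_e = Isp · g₀ = 337 × 9.80665 = 3304.8 m/s.
Δv = v_e · ln(15,670/3,246.81) = 3304.8 × ln(4.826) = 3304.8 × 1.5741 ≈ 5202 m/s.

Δv ≈ 5200 m/s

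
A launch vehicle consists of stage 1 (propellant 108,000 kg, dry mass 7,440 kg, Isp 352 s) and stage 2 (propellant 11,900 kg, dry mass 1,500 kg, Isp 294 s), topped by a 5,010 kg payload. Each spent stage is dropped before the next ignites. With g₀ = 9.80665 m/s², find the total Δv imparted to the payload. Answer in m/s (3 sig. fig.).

Δv ≈ 8670 m/s

Ignition mass of stage 1 = 108,000+7,440 + 11,900+1,500 + 5,010 = 133,850 kg.
Stage 1: m₀ = 133,850 kg, m_f = 133,850 − 108,000 = 25,850 kg; Δv = 352×9.80665×ln(5.178) = 3451.9×1.6444 ≈ 5676 m/s.
Stage 2: m₀ = 18,410 kg, m_f = 18,410 − 11,900 = 6,510 kg; Δv = 294×9.80665×ln(2.828) = 2883.2×1.0396 ≈ 2997 m/s.
Total Δv = 5676 + 2997 = 8673 m/s.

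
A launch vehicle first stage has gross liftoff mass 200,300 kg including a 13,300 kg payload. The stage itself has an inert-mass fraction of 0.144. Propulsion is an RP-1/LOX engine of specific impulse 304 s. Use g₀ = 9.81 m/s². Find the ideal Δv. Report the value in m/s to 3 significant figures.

Stage wet mass = m₀ − payload = 200,300 − 13,300 = 187,000 kg.
Stage dry mass = ε × stage wet mass = 0.144 × 187,000 = 26,928 kg.
Burnout mass m_f = stage dry + payload = 26,928 + 13,300 = 40,228 kg.
v_e = Isp · g₀ = 304 × 9.81 = 2982.2 m/s.
Rocket equation: Δv = v_e · ln(200,300/40,228) = 2982.2 × ln(4.979) = 2982.2 × 1.6053 ≈ 4787 m/s.

Δv ≈ 4790 m/s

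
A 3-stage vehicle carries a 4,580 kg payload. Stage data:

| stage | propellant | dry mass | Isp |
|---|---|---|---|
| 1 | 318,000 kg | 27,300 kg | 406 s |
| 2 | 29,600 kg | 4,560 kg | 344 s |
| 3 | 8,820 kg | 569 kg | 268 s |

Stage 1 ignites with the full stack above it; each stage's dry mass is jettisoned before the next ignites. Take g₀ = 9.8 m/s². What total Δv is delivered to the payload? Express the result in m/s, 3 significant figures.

Ignition mass of stage 1 = 318,000+27,300 + 29,600+4,560 + 8,820+569 + 4,580 = 393,429 kg.
Stage 1: m₀ = 393,429 kg, m_f = 393,429 − 318,000 = 75,429 kg; Δv = 406×9.8×ln(5.216) = 3978.8×1.6517 ≈ 6572 m/s.
Stage 2: m₀ = 48,129 kg, m_f = 48,129 − 29,600 = 18,529 kg; Δv = 344×9.8×ln(2.597) = 3371.2×0.9545 ≈ 3218 m/s.
Stage 3: m₀ = 13,969 kg, m_f = 13,969 − 8,820 = 5,149 kg; Δv = 268×9.8×ln(2.713) = 2626.4×0.9980 ≈ 2621 m/s.
Total Δv = 6572 + 3218 + 2621 = 12411 m/s.

Δv ≈ 12400 m/s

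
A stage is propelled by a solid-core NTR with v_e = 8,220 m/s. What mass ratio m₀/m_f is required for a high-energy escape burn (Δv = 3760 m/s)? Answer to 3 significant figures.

m₀/m_f = exp(Δv / v_e) = exp(3760 / 8220.0) = exp(0.4574) = 1.5800.

mass ratio ≈ 1.58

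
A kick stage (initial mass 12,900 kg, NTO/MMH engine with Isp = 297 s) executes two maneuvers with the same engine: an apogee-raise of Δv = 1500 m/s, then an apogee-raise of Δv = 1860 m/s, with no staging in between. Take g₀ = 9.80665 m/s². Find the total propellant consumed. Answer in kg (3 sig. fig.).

v_e = Isp · g₀ = 297 × 9.80665 = 2912.6 m/s.
After the first burn: m = 12900 × exp(−1500/2912.6) = 12900 × 0.59750 = 7,707.75 kg.
After the second burn: m = 7,707.75 × exp(−1860/2912.6) = 7,707.75 × 0.52803 = 4,069.92 kg.
Total propellant = m₀ − m_final = 12900 − 4,069.92 = 8,830.08 kg.

total propellant consumed ≈ 8830 kg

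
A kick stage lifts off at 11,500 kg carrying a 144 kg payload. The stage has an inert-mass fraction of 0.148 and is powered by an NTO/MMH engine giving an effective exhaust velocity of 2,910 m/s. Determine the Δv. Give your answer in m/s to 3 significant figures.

Δv ≈ 5360 m/s

Stage wet mass = m₀ − payload = 11,500 − 144 = 11,356 kg.
Stage dry mass = ε × stage wet mass = 0.148 × 11,356 = 1,680.69 kg.
Burnout mass m_f = stage dry + payload = 1,680.69 + 144 = 1,824.69 kg.
Δv = v_e · ln(11,500/1,824.69) = 2910.0 × ln(6.302) = 2910.0 × 1.8409 ≈ 5357 m/s.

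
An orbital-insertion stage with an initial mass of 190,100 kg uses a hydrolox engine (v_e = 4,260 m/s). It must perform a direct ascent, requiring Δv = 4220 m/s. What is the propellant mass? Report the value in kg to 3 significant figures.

Using Δv = v_e ln(m₀/m_f): m₀/m_f = exp(Δv / v_e) = exp(4220 / 4260.0) = exp(0.9906) = 2.6929.
m_f = 190,100 / 2.6929 = 70,593 kg, so propellant = m₀ − m_f = 190,100 − 70,593 = 119,507 kg.

propellant mass ≈ 120000 kg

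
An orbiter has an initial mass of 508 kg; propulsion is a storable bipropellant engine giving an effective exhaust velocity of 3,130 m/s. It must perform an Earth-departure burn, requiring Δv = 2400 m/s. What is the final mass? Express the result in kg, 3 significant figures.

final mass ≈ 236 kg

From the ideal rocket equation, m₀/m_f = exp(Δv / v_e) = exp(2400 / 3130.0) = exp(0.7668) = 2.1528.
m_f = m₀ / 2.1528 = 508 / 2.1528 = 235.972 kg.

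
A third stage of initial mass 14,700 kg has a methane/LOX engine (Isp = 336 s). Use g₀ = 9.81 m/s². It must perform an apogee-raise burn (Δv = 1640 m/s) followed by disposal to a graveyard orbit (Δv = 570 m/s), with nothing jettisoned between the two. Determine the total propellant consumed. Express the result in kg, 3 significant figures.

v_e = Isp · g₀ = 336 × 9.81 = 3296.2 m/s.
After the first burn: m = 14700 × exp(−1640/3296.2) = 14700 × 0.60802 = 8,937.89 kg.
After the second burn: m = 8,937.89 × exp(−570/3296.2) = 8,937.89 × 0.84120 = 7,518.55 kg.
Total propellant = m₀ − m_final = 14700 − 7,518.55 = 7,181.45 kg.

total propellant consumed ≈ 7180 kg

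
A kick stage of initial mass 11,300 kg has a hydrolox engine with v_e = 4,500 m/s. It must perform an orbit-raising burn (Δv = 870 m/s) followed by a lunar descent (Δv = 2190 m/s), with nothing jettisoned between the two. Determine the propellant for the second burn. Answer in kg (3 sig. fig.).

propellant for the second burn ≈ 3590 kg

After the first burn: m = 11300 × exp(−870/4500.0) = 11300 × 0.82421 = 9,313.57 kg.
After the second burn: m = 9,313.57 × exp(−2190/4500.0) = 9,313.57 × 0.61467 = 5,724.77 kg.
Second-burn propellant = 9,313.57 − 5,724.77 = 3,588.8 kg.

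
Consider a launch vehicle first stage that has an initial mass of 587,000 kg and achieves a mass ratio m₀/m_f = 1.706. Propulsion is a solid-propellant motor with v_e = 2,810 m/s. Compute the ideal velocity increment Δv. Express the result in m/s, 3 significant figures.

Δv ≈ 1500 m/s

Δv = v_e · ln(1.706) = 2810.0 × 0.5342 ≈ 1501.0 m/s.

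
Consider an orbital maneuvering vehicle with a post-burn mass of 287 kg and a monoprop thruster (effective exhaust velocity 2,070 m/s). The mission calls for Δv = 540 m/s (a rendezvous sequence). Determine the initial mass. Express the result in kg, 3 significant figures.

initial mass ≈ 373 kg

m₀/m_f = exp(Δv / v_e) = exp(540 / 2070.0) = exp(0.2609) = 1.2981.
m₀ = m_f × 1.2981 = 287 × 1.2981 = 372.555 kg.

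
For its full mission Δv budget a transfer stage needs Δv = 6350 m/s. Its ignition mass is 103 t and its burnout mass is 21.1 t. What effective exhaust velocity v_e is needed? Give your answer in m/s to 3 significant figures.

ln(m₀/m_f) = ln(103000/21100) = ln(4.882) = 1.5855.
From the ideal rocket equation, v_e = Δv / ln(m₀/m_f) = 6350 / 1.5855 = 4005.2 m/s.

v_e ≈ 4010 m/s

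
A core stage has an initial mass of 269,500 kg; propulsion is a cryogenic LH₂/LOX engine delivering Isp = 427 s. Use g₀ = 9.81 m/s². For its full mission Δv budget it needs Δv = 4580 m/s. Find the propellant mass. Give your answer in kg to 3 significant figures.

propellant mass ≈ 179000 kg

v_e = Isp · g₀ = 427 × 9.81 = 4188.9 m/s.
m₀/m_f = exp(Δv / v_e) = exp(4580 / 4188.9) = exp(1.0934) = 2.9843.
m_f = 269,500 / 2.9843 = 90,305.9 kg, so propellant = m₀ − m_f = 269,500 − 90,305.9 = 179,194.1 kg.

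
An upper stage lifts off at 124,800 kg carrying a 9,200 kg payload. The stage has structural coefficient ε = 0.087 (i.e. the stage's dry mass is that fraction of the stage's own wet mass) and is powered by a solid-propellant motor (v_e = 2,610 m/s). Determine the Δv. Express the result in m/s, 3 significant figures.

Stage wet mass = m₀ − payload = 124,800 − 9,200 = 115,600 kg.
Stage dry mass = ε × stage wet mass = 0.087 × 115,600 = 10,057.2 kg.
Burnout mass m_f = stage dry + payload = 10,057.2 + 9,200 = 19,257.2 kg.
Rocket equation: Δv = v_e · ln(124,800/19,257.2) = 2610.0 × ln(6.481) = 2610.0 × 1.8688 ≈ 4878 m/s.

Δv ≈ 4880 m/s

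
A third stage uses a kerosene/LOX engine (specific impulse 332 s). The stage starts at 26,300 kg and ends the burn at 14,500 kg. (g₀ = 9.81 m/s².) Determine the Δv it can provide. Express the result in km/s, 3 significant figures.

Δv ≈ 1.94 km/s

v_e = Isp · g₀ = 332 × 9.81 = 3256.9 m/s.
By the Tsiolkovsky rocket equation, Δv = v_e · ln(m₀/m_f) = 3256.9 × ln(1.814) = 3256.9 × 0.5954 ≈ 1939.2 m/s.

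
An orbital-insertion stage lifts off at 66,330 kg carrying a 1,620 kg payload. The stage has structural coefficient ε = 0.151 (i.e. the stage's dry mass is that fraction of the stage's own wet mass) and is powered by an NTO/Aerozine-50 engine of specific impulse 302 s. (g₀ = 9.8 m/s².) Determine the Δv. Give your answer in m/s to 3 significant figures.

Stage wet mass = m₀ − payload = 66,330 − 1,620 = 64,710 kg.
Stage dry mass = ε × stage wet mass = 0.151 × 64,710 = 9,771.21 kg.
Burnout mass m_f = stage dry + payload = 9,771.21 + 1,620 = 11,391.21 kg.
v_e = Isp · g₀ = 302 × 9.8 = 2959.6 m/s.
Using Δv = v_e ln(m₀/m_f): Δv = v_e · ln(66,330/11,391.21) = 2959.6 × ln(5.823) = 2959.6 × 1.7618 ≈ 5214 m/s.

Δv ≈ 5210 m/s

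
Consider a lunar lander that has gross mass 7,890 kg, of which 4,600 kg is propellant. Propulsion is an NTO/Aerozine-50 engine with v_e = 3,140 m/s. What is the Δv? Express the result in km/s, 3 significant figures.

Δv ≈ 2.75 km/s

m_f = m₀ − m_prop = 7,890 − 4,600 = 3,290 kg.
From the ideal rocket equation, Δv = v_e · ln(m₀/m_f) = 3140.0 × ln(2.398) = 3140.0 × 0.8747 ≈ 2746.6 m/s.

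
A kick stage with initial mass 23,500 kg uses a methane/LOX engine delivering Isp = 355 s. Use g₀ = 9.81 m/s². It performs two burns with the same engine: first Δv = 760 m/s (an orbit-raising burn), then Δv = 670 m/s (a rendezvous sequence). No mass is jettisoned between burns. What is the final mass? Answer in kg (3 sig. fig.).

v_e = Isp · g₀ = 355 × 9.81 = 3482.6 m/s.
After the first burn: m = 23500 × exp(−760/3482.6) = 23500 × 0.80394 = 18,892.6 kg.
After the second burn: m = 18,892.6 × exp(−670/3482.6) = 18,892.6 × 0.82499 = 15,586.2 kg.

final mass ≈ 15600 kg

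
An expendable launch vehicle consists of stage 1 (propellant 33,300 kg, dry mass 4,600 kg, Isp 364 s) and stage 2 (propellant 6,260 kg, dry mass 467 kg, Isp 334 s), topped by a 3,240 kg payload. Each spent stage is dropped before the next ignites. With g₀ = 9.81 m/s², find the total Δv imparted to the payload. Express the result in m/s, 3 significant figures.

Ignition mass of stage 1 = 33,300+4,600 + 6,260+467 + 3,240 = 47,867 kg.
Stage 1: m₀ = 47,867 kg, m_f = 47,867 − 33,300 = 14,567 kg; Δv = 364×9.81×ln(3.286) = 3570.8×1.1897 ≈ 4248 m/s.
Stage 2: m₀ = 9,967 kg, m_f = 9,967 − 6,260 = 3,707 kg; Δv = 334×9.81×ln(2.689) = 3276.5×0.9891 ≈ 3241 m/s.
Total Δv = 4248 + 3241 = 7489 m/s.

Δv ≈ 7490 m/s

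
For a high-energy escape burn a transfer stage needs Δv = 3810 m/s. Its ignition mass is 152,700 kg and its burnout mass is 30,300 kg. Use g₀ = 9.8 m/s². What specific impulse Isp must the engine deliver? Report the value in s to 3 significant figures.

Isp ≈ 240 s

ln(m₀/m_f) = ln(152700/30300) = ln(5.04) = 1.6173.
Using Δv = v_e ln(m₀/m_f): v_e = Δv / ln(m₀/m_f) = 3810 / 1.6173 = 2355.7 m/s.
Isp = v_e / g₀ = 2355.7 / 9.8 = 240.4 s.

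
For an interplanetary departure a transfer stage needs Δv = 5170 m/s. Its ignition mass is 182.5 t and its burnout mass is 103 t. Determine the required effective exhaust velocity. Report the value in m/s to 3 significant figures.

v_e ≈ 9040 m/s

ln(m₀/m_f) = ln(182500/103000) = ln(1.772) = 0.5720.
From the ideal rocket equation, v_e = Δv / ln(m₀/m_f) = 5170 / 0.5720 = 9038.1 m/s.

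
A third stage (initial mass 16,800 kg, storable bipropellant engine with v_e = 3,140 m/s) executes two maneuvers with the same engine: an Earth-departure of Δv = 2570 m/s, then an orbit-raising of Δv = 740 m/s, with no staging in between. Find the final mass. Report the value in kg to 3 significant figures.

final mass ≈ 5850 kg

After the first burn: m = 16800 × exp(−2570/3140.0) = 16800 × 0.44111 = 7,410.65 kg.
After the second burn: m = 7,410.65 × exp(−740/3140.0) = 7,410.65 × 0.79004 = 5,854.71 kg.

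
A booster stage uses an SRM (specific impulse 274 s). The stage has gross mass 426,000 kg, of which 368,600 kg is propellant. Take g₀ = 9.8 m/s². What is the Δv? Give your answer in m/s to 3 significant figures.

v_e = Isp · g₀ = 274 × 9.8 = 2685.2 m/s.
m_f = m₀ − m_prop = 426,000 − 368,600 = 57,400 kg.
Δv = v_e · ln(m₀/m_f) = 2685.2 × ln(7.422) = 2685.2 × 2.0044 ≈ 5382.2 m/s.

Δv ≈ 5380 m/s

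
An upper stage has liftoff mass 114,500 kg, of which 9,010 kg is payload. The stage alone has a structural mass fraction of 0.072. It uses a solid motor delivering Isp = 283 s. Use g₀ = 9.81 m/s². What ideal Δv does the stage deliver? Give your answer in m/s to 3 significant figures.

Δv ≈ 5360 m/s

Stage wet mass = m₀ − payload = 114,500 − 9,010 = 105,490 kg.
Stage dry mass = ε × stage wet mass = 0.072 × 105,490 = 7,595.28 kg.
Burnout mass m_f = stage dry + payload = 7,595.28 + 9,010 = 16,605.28 kg.
v_e = Isp · g₀ = 283 × 9.81 = 2776.2 m/s.
Using Δv = v_e ln(m₀/m_f): Δv = v_e · ln(114,500/16,605.28) = 2776.2 × ln(6.895) = 2776.2 × 1.9309 ≈ 5360 m/s.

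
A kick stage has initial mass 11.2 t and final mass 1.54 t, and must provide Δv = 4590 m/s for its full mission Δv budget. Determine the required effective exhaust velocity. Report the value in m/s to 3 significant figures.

v_e ≈ 2310 m/s

ln(m₀/m_f) = ln(11200/1540) = ln(7.273) = 1.9841.
By the Tsiolkovsky rocket equation, v_e = Δv / ln(m₀/m_f) = 4590 / 1.9841 = 2313.4 m/s.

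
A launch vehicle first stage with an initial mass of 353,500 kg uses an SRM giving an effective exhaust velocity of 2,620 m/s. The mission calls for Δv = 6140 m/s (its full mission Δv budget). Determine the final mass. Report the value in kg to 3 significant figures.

final mass ≈ 33900 kg

m₀/m_f = exp(Δv / v_e) = exp(6140 / 2620.0) = exp(2.3435) = 10.4178.
m_f = m₀ / 10.4178 = 353,500 / 10.4178 = 33,932.3 kg.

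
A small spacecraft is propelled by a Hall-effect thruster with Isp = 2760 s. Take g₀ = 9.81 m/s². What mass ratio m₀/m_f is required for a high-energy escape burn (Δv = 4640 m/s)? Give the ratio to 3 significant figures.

mass ratio ≈ 1.19

v_e = Isp · g₀ = 2760 × 9.81 = 27075.6 m/s.
m₀/m_f = exp(Δv / v_e) = exp(4640 / 27075.6) = exp(0.1714) = 1.1869.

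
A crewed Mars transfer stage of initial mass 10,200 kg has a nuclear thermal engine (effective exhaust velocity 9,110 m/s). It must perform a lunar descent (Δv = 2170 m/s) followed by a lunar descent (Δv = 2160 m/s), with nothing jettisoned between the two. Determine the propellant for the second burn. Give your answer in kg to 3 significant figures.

propellant for the second burn ≈ 1700 kg

After the first burn: m = 10200 × exp(−2170/9110.0) = 10200 × 0.78805 = 8,038.11 kg.
After the second burn: m = 8,038.11 × exp(−2160/9110.0) = 8,038.11 × 0.78891 = 6,341.35 kg.
Second-burn propellant = 8,038.11 − 6,341.35 = 1,696.76 kg.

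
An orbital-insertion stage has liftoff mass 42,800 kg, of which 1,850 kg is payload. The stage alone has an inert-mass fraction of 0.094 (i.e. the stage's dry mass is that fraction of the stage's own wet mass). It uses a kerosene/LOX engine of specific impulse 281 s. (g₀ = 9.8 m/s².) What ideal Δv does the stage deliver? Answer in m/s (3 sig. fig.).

Δv ≈ 5550 m/s

Stage wet mass = m₀ − payload = 42,800 − 1,850 = 40,950 kg.
Stage dry mass = ε × stage wet mass = 0.094 × 40,950 = 3,849.3 kg.
Burnout mass m_f = stage dry + payload = 3,849.3 + 1,850 = 5,699.3 kg.
v_e = Isp · g₀ = 281 × 9.8 = 2753.8 m/s.
Rocket equation: Δv = v_e · ln(42,800/5,699.3) = 2753.8 × ln(7.51) = 2753.8 × 2.0162 ≈ 5552 m/s.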